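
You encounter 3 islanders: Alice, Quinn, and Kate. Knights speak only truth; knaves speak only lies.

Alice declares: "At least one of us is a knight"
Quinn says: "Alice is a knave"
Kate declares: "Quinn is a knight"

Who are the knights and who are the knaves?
Alice is a knight.
Quinn is a knave.
Kate is a knave.

Verification:
- Alice (knight) says "At least one of us is a knight" - this is TRUE because Alice is a knight.
- Quinn (knave) says "Alice is a knave" - this is FALSE (a lie) because Alice is a knight.
- Kate (knave) says "Quinn is a knight" - this is FALSE (a lie) because Quinn is a knave.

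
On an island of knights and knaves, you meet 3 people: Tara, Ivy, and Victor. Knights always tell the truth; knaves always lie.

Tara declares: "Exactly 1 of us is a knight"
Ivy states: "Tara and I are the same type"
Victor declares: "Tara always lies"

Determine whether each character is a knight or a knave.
Tara is a knight.
Ivy is a knave.
Victor is a knave.

Verification:
- Tara (knight) says "Exactly 1 of us is a knight" - this is TRUE because there are 1 knights.
- Ivy (knave) says "Tara and I are the same type" - this is FALSE (a lie) because Ivy is a knave and Tara is a knight.
- Victor (knave) says "Tara always lies" - this is FALSE (a lie) because Tara is a knight.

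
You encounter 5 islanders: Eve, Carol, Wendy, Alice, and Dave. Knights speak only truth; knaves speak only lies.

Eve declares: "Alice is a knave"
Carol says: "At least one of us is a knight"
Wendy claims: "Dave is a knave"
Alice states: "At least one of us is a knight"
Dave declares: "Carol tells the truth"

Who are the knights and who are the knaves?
Eve is a knave.
Carol is a knight.
Wendy is a knave.
Alice is a knight.
Dave is a knight.

Verification:
- Eve (knave) says "Alice is a knave" - this is FALSE (a lie) because Alice is a knight.
- Carol (knight) says "At least one of us is a knight" - this is TRUE because Carol, Alice, and Dave are knights.
- Wendy (knave) says "Dave is a knave" - this is FALSE (a lie) because Dave is a knight.
- Alice (knight) says "At least one of us is a knight" - this is TRUE because Carol, Alice, and Dave are knights.
- Dave (knight) says "Carol tells the truth" - this is TRUE because Carol is a knight.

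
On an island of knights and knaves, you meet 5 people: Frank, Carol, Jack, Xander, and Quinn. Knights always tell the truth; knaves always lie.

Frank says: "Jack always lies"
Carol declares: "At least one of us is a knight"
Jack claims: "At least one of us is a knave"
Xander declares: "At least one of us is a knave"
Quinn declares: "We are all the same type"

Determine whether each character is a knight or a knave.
Frank is a knave.
Carol is a knight.
Jack is a knight.
Xander is a knight.
Quinn is a knave.

Verification:
- Frank (knave) says "Jack always lies" - this is FALSE (a lie) because Jack is a knight.
- Carol (knight) says "At least one of us is a knight" - this is TRUE because Carol, Jack, and Xander are knights.
- Jack (knight) says "At least one of us is a knave" - this is TRUE because Frank and Quinn are knaves.
- Xander (knight) says "At least one of us is a knave" - this is TRUE because Frank and Quinn are knaves.
- Quinn (knave) says "We are all the same type" - this is FALSE (a lie) because Carol, Jack, and Xander are knights and Frank and Quinn are knaves.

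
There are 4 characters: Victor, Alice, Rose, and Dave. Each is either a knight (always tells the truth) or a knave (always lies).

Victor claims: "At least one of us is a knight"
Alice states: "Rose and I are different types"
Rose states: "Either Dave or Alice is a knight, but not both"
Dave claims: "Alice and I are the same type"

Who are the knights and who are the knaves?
Victor is a knight.
Alice is a knight.
Rose is a knave.
Dave is a knight.

Verification:
- Victor (knight) says "At least one of us is a knight" - this is TRUE because Victor, Alice, and Dave are knights.
- Alice (knight) says "Rose and I are different types" - this is TRUE because Alice is a knight and Rose is a knave.
- Rose (knave) says "Either Dave or Alice is a knight, but not both" - this is FALSE (a lie) because Dave is a knight and Alice is a knight.
- Dave (knight) says "Alice and I are the same type" - this is TRUE because Dave is a knight and Alice is a knight.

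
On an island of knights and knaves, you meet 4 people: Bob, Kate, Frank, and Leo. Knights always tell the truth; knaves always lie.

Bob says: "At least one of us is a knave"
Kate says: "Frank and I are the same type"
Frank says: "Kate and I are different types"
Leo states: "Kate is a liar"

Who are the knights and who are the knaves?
Bob is a knight.
Kate is a knave.
Frank is a knight.
Leo is a knight.

Verification:
- Bob (knight) says "At least one of us is a knave" - this is TRUE because Kate is a knave.
- Kate (knave) says "Frank and I are the same type" - this is FALSE (a lie) because Kate is a knave and Frank is a knight.
- Frank (knight) says "Kate and I are different types" - this is TRUE because Frank is a knight and Kate is a knave.
- Leo (knight) says "Kate is a liar" - this is TRUE because Kate is a knave.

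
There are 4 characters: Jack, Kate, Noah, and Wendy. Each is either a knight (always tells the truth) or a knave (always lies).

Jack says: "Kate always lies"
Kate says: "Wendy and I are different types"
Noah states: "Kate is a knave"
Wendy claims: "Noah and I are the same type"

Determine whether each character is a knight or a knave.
Jack is a knight.
Kate is a knave.
Noah is a knight.
Wendy is a knave.

Verification:
- Jack (knight) says "Kate always lies" - this is TRUE because Kate is a knave.
- Kate (knave) says "Wendy and I are different types" - this is FALSE (a lie) because Kate is a knave and Wendy is a knave.
- Noah (knight) says "Kate is a knave" - this is TRUE because Kate is a knave.
- Wendy (knave) says "Noah and I are the same type" - this is FALSE (a lie) because Wendy is a knave and Noah is a knight.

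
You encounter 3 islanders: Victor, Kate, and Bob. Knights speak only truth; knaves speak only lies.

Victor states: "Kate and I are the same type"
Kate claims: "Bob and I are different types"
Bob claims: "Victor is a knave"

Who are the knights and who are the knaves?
Victor is a knight.
Kate is a knight.
Bob is a knave.

Verification:
- Victor (knight) says "Kate and I are the same type" - this is TRUE because Victor is a knight and Kate is a knight.
- Kate (knight) says "Bob and I are different types" - this is TRUE because Kate is a knight and Bob is a knave.
- Bob (knave) says "Victor is a knave" - this is FALSE (a lie) because Victor is a knight.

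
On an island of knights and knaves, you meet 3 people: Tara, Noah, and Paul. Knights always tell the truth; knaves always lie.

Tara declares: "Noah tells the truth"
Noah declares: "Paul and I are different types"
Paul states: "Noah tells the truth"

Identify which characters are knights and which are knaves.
Tara is a knave.
Noah is a knave.
Paul is a knave.

Verification:
- Tara (knave) says "Noah tells the truth" - this is FALSE (a lie) because Noah is a knave.
- Noah (knave) says "Paul and I are different types" - this is FALSE (a lie) because Noah is a knave and Paul is a knave.
- Paul (knave) says "Noah tells the truth" - this is FALSE (a lie) because Noah is a knave.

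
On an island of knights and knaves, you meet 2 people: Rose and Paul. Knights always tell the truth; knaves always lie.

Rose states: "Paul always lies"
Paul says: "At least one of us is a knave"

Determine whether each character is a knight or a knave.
Rose is a knave.
Paul is a knight.

Verification:
- Rose (knave) says "Paul always lies" - this is FALSE (a lie) because Paul is a knight.
- Paul (knight) says "At least one of us is a knave" - this is TRUE because Rose is a knave.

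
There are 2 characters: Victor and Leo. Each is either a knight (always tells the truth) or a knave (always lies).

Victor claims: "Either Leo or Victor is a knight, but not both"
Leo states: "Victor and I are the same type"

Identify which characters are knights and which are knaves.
Victor is a knight.
Leo is a knave.

Verification:
- Victor (knight) says "Either Leo or Victor is a knight, but not both" - this is TRUE because Leo is a knave and Victor is a knight.
- Leo (knave) says "Victor and I are the same type" - this is FALSE (a lie) because Leo is a knave and Victor is a knight.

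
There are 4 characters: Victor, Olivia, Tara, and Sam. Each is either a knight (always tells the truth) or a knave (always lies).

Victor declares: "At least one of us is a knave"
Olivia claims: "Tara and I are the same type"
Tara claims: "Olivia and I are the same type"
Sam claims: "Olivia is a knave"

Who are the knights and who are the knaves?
Victor is a knight.
Olivia is a knight.
Tara is a knight.
Sam is a knave.

Verification:
- Victor (knight) says "At least one of us is a knave" - this is TRUE because Sam is a knave.
- Olivia (knight) says "Tara and I are the same type" - this is TRUE because Olivia is a knight and Tara is a knight.
- Tara (knight) says "Olivia and I are the same type" - this is TRUE because Tara is a knight and Olivia is a knight.
- Sam (knave) says "Olivia is a knave" - this is FALSE (a lie) because Olivia is a knight.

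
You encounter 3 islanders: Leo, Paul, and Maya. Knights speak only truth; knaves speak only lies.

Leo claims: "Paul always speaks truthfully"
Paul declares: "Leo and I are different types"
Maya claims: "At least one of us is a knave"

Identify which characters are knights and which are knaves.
Leo is a knave.
Paul is a knave.
Maya is a knight.

Verification:
- Leo (knave) says "Paul always speaks truthfully" - this is FALSE (a lie) because Paul is a knave.
- Paul (knave) says "Leo and I are different types" - this is FALSE (a lie) because Paul is a knave and Leo is a knave.
- Maya (knight) says "At least one of us is a knave" - this is TRUE because Leo and Paul are knaves.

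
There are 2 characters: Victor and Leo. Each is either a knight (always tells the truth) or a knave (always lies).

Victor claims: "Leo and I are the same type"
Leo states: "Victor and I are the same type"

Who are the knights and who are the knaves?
Victor is a knight.
Leo is a knight.

Verification:
- Victor (knight) says "Leo and I are the same type" - this is TRUE because Victor is a knight and Leo is a knight.
- Leo (knight) says "Victor and I are the same type" - this is TRUE because Leo is a knight and Victor is a knight.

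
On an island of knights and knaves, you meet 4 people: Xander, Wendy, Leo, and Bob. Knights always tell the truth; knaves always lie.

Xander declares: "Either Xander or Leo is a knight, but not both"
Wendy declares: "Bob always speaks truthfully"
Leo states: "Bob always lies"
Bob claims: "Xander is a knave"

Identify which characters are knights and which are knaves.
Xander is a knave.
Wendy is a knight.
Leo is a knave.
Bob is a knight.

Verification:
- Xander (knave) says "Either Xander or Leo is a knight, but not both" - this is FALSE (a lie) because Xander is a knave and Leo is a knave.
- Wendy (knight) says "Bob always speaks truthfully" - this is TRUE because Bob is a knight.
- Leo (knave) says "Bob always lies" - this is FALSE (a lie) because Bob is a knight.
- Bob (knight) says "Xander is a knave" - this is TRUE because Xander is a knave.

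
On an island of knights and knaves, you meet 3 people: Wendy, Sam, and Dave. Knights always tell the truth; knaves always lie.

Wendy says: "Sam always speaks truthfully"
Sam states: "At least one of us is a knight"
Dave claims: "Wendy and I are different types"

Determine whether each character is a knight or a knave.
Wendy is a knave.
Sam is a knave.
Dave is a knave.

Verification:
- Wendy (knave) says "Sam always speaks truthfully" - this is FALSE (a lie) because Sam is a knave.
- Sam (knave) says "At least one of us is a knight" - this is FALSE (a lie) because no one is a knight.
- Dave (knave) says "Wendy and I are different types" - this is FALSE (a lie) because Dave is a knave and Wendy is a knave.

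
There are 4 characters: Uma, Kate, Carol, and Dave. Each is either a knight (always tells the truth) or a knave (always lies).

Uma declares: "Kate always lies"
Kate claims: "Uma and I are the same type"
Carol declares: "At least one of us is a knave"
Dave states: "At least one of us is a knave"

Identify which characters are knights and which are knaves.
Uma is a knight.
Kate is a knave.
Carol is a knight.
Dave is a knight.

Verification:
- Uma (knight) says "Kate always lies" - this is TRUE because Kate is a knave.
- Kate (knave) says "Uma and I are the same type" - this is FALSE (a lie) because Kate is a knave and Uma is a knight.
- Carol (knight) says "At least one of us is a knave" - this is TRUE because Kate is a knave.
- Dave (knight) says "At least one of us is a knave" - this is TRUE because Kate is a knave.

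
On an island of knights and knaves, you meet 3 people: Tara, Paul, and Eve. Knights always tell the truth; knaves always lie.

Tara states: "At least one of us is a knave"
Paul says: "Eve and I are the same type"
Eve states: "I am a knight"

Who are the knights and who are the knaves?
Tara is a knight.
Paul is a knave.
Eve is a knight.

Verification:
- Tara (knight) says "At least one of us is a knave" - this is TRUE because Paul is a knave.
- Paul (knave) says "Eve and I are the same type" - this is FALSE (a lie) because Paul is a knave and Eve is a knight.
- Eve (knight) says "I am a knight" - this is TRUE because Eve is a knight.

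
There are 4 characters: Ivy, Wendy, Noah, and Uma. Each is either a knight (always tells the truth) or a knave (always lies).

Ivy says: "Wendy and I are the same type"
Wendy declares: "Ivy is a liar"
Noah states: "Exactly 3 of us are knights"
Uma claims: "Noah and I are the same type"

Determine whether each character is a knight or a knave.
Ivy is a knave.
Wendy is a knight.
Noah is a knight.
Uma is a knight.

Verification:
- Ivy (knave) says "Wendy and I are the same type" - this is FALSE (a lie) because Ivy is a knave and Wendy is a knight.
- Wendy (knight) says "Ivy is a liar" - this is TRUE because Ivy is a knave.
- Noah (knight) says "Exactly 3 of us are knights" - this is TRUE because there are 3 knights.
- Uma (knight) says "Noah and I are the same type" - this is TRUE because Uma is a knight and Noah is a knight.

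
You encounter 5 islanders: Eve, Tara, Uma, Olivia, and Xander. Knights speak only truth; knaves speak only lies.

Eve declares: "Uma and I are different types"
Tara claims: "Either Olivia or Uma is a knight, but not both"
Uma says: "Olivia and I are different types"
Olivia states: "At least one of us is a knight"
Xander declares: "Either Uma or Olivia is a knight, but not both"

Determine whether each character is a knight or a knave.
Eve is a knave.
Tara is a knave.
Uma is a knave.
Olivia is a knave.
Xander is a knave.

Verification:
- Eve (knave) says "Uma and I are different types" - this is FALSE (a lie) because Eve is a knave and Uma is a knave.
- Tara (knave) says "Either Olivia or Uma is a knight, but not both" - this is FALSE (a lie) because Olivia is a knave and Uma is a knave.
- Uma (knave) says "Olivia and I are different types" - this is FALSE (a lie) because Uma is a knave and Olivia is a knave.
- Olivia (knave) says "At least one of us is a knight" - this is FALSE (a lie) because no one is a knight.
- Xander (knave) says "Either Uma or Olivia is a knight, but not both" - this is FALSE (a lie) because Uma is a knave and Olivia is a knave.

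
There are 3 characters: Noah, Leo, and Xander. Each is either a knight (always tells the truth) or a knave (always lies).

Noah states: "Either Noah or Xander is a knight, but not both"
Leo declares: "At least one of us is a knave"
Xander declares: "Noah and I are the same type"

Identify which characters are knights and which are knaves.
Noah is a knight.
Leo is a knight.
Xander is a knave.

Verification:
- Noah (knight) says "Either Noah or Xander is a knight, but not both" - this is TRUE because Noah is a knight and Xander is a knave.
- Leo (knight) says "At least one of us is a knave" - this is TRUE because Xander is a knave.
- Xander (knave) says "Noah and I are the same type" - this is FALSE (a lie) because Xander is a knave and Noah is a knight.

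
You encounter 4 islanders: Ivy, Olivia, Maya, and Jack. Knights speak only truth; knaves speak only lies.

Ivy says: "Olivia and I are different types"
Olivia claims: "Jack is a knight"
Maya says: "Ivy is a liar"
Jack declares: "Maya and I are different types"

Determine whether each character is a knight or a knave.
Ivy is a knight.
Olivia is a knave.
Maya is a knave.
Jack is a knave.

Verification:
- Ivy (knight) says "Olivia and I are different types" - this is TRUE because Ivy is a knight and Olivia is a knave.
- Olivia (knave) says "Jack is a knight" - this is FALSE (a lie) because Jack is a knave.
- Maya (knave) says "Ivy is a liar" - this is FALSE (a lie) because Ivy is a knight.
- Jack (knave) says "Maya and I are different types" - this is FALSE (a lie) because Jack is a knave and Maya is a knave.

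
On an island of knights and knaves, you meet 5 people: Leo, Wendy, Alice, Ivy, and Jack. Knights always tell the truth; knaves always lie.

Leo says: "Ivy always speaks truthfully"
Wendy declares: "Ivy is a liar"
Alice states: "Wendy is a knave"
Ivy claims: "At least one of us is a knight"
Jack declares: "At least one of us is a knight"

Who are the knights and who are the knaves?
Leo is a knight.
Wendy is a knave.
Alice is a knight.
Ivy is a knight.
Jack is a knight.

Verification:
- Leo (knight) says "Ivy always speaks truthfully" - this is TRUE because Ivy is a knight.
- Wendy (knave) says "Ivy is a liar" - this is FALSE (a lie) because Ivy is a knight.
- Alice (knight) says "Wendy is a knave" - this is TRUE because Wendy is a knave.
- Ivy (knight) says "At least one of us is a knight" - this is TRUE because Leo, Alice, Ivy, and Jack are knights.
- Jack (knight) says "At least one of us is a knight" - this is TRUE because Leo, Alice, Ivy, and Jack are knights.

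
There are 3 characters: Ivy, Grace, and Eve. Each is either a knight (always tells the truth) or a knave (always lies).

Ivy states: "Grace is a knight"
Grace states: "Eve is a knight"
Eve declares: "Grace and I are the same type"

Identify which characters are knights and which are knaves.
Ivy is a knight.
Grace is a knight.
Eve is a knight.

Verification:
- Ivy (knight) says "Grace is a knight" - this is TRUE because Grace is a knight.
- Grace (knight) says "Eve is a knight" - this is TRUE because Eve is a knight.
- Eve (knight) says "Grace and I are the same type" - this is TRUE because Eve is a knight and Grace is a knight.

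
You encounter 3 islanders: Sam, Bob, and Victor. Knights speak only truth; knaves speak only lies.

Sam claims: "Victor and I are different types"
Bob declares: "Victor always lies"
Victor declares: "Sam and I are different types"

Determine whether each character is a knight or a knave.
Sam is a knave.
Bob is a knight.
Victor is a knave.

Verification:
- Sam (knave) says "Victor and I are different types" - this is FALSE (a lie) because Sam is a knave and Victor is a knave.
- Bob (knight) says "Victor always lies" - this is TRUE because Victor is a knave.
- Victor (knave) says "Sam and I are different types" - this is FALSE (a lie) because Victor is a knave and Sam is a knave.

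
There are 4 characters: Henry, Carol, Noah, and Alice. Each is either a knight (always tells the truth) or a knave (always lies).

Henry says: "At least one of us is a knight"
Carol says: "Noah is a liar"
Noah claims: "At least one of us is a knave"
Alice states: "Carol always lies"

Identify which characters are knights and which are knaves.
Henry is a knight.
Carol is a knave.
Noah is a knight.
Alice is a knight.

Verification:
- Henry (knight) says "At least one of us is a knight" - this is TRUE because Henry, Noah, and Alice are knights.
- Carol (knave) says "Noah is a liar" - this is FALSE (a lie) because Noah is a knight.
- Noah (knight) says "At least one of us is a knave" - this is TRUE because Carol is a knave.
- Alice (knight) says "Carol always lies" - this is TRUE because Carol is a knave.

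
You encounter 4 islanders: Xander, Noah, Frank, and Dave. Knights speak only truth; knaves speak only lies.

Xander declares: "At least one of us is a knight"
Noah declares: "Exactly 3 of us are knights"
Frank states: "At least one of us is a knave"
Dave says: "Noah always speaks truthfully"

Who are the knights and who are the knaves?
Xander is a knight.
Noah is a knave.
Frank is a knight.
Dave is a knave.

Verification:
- Xander (knight) says "At least one of us is a knight" - this is TRUE because Xander and Frank are knights.
- Noah (knave) says "Exactly 3 of us are knights" - this is FALSE (a lie) because there are 2 knights.
- Frank (knight) says "At least one of us is a knave" - this is TRUE because Noah and Dave are knaves.
- Dave (knave) says "Noah always speaks truthfully" - this is FALSE (a lie) because Noah is a knave.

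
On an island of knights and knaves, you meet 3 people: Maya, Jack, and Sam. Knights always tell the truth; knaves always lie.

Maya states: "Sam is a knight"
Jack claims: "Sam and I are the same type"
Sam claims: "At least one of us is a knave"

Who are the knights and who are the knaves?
Maya is a knight.
Jack is a knave.
Sam is a knight.

Verification:
- Maya (knight) says "Sam is a knight" - this is TRUE because Sam is a knight.
- Jack (knave) says "Sam and I are the same type" - this is FALSE (a lie) because Jack is a knave and Sam is a knight.
- Sam (knight) says "At least one of us is a knave" - this is TRUE because Jack is a knave.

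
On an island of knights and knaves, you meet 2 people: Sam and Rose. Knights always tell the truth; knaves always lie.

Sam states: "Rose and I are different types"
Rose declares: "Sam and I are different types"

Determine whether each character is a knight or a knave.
Sam is a knave.
Rose is a knave.

Verification:
- Sam (knave) says "Rose and I are different types" - this is FALSE (a lie) because Sam is a knave and Rose is a knave.
- Rose (knave) says "Sam and I are different types" - this is FALSE (a lie) because Rose is a knave and Sam is a knave.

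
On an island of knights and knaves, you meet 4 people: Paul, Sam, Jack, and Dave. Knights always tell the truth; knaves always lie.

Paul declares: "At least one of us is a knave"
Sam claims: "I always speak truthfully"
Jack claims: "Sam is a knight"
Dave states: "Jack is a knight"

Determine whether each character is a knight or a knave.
Paul is a knight.
Sam is a knave.
Jack is a knave.
Dave is a knave.

Verification:
- Paul (knight) says "At least one of us is a knave" - this is TRUE because Sam, Jack, and Dave are knaves.
- Sam (knave) says "I always speak truthfully" - this is FALSE (a lie) because Sam is a knave.
- Jack (knave) says "Sam is a knight" - this is FALSE (a lie) because Sam is a knave.
- Dave (knave) says "Jack is a knight" - this is FALSE (a lie) because Jack is a knave.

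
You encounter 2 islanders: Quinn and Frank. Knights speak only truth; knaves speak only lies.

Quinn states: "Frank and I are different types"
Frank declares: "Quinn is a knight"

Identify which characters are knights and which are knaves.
Quinn is a knave.
Frank is a knave.

Verification:
- Quinn (knave) says "Frank and I are different types" - this is FALSE (a lie) because Quinn is a knave and Frank is a knave.
- Frank (knave) says "Quinn is a knight" - this is FALSE (a lie) because Quinn is a knave.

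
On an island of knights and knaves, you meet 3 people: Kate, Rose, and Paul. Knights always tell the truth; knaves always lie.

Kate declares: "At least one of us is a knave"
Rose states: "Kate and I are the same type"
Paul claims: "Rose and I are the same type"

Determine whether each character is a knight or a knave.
Kate is a knight.
Rose is a knight.
Paul is a knave.

Verification:
- Kate (knight) says "At least one of us is a knave" - this is TRUE because Paul is a knave.
- Rose (knight) says "Kate and I are the same type" - this is TRUE because Rose is a knight and Kate is a knight.
- Paul (knave) says "Rose and I are the same type" - this is FALSE (a lie) because Paul is a knave and Rose is a knight.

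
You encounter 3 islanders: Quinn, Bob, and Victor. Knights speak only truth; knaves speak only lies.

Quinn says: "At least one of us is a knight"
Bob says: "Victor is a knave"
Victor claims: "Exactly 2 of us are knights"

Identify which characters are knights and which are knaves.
Quinn is a knight.
Bob is a knave.
Victor is a knight.

Verification:
- Quinn (knight) says "At least one of us is a knight" - this is TRUE because Quinn and Victor are knights.
- Bob (knave) says "Victor is a knave" - this is FALSE (a lie) because Victor is a knight.
- Victor (knight) says "Exactly 2 of us are knights" - this is TRUE because there are 2 knights.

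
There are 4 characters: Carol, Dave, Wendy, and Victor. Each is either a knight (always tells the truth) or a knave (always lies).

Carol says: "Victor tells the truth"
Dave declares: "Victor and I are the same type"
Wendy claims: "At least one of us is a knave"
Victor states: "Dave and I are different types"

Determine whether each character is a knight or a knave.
Carol is a knight.
Dave is a knave.
Wendy is a knight.
Victor is a knight.

Verification:
- Carol (knight) says "Victor tells the truth" - this is TRUE because Victor is a knight.
- Dave (knave) says "Victor and I are the same type" - this is FALSE (a lie) because Dave is a knave and Victor is a knight.
- Wendy (knight) says "At least one of us is a knave" - this is TRUE because Dave is a knave.
- Victor (knight) says "Dave and I are different types" - this is TRUE because Victor is a knight and Dave is a knave.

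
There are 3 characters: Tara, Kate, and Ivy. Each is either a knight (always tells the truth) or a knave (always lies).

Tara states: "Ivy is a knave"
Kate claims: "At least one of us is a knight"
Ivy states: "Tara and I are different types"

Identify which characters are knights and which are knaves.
Tara is a knave.
Kate is a knight.
Ivy is a knight.

Verification:
- Tara (knave) says "Ivy is a knave" - this is FALSE (a lie) because Ivy is a knight.
- Kate (knight) says "At least one of us is a knight" - this is TRUE because Kate and Ivy are knights.
- Ivy (knight) says "Tara and I are different types" - this is TRUE because Ivy is a knight and Tara is a knave.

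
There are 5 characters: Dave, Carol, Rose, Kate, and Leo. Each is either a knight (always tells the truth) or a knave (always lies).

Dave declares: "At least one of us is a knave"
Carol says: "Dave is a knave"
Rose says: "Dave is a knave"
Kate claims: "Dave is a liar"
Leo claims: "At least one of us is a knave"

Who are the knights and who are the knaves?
Dave is a knight.
Carol is a knave.
Rose is a knave.
Kate is a knave.
Leo is a knight.

Verification:
- Dave (knight) says "At least one of us is a knave" - this is TRUE because Carol, Rose, and Kate are knaves.
- Carol (knave) says "Dave is a knave" - this is FALSE (a lie) because Dave is a knight.
- Rose (knave) says "Dave is a knave" - this is FALSE (a lie) because Dave is a knight.
- Kate (knave) says "Dave is a liar" - this is FALSE (a lie) because Dave is a knight.
- Leo (knight) says "At least one of us is a knave" - this is TRUE because Carol, Rose, and Kate are knaves.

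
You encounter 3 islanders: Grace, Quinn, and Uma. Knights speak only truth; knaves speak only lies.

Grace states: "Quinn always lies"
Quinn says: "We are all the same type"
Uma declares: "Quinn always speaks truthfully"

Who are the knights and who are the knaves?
Grace is a knight.
Quinn is a knave.
Uma is a knave.

Verification:
- Grace (knight) says "Quinn always lies" - this is TRUE because Quinn is a knave.
- Quinn (knave) says "We are all the same type" - this is FALSE (a lie) because Grace is a knight and Quinn and Uma are knaves.
- Uma (knave) says "Quinn always speaks truthfully" - this is FALSE (a lie) because Quinn is a knave.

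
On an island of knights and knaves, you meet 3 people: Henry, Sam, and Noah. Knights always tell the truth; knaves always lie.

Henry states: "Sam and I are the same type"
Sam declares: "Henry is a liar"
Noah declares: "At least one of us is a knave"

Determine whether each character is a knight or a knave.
Henry is a knave.
Sam is a knight.
Noah is a knight.

Verification:
- Henry (knave) says "Sam and I are the same type" - this is FALSE (a lie) because Henry is a knave and Sam is a knight.
- Sam (knight) says "Henry is a liar" - this is TRUE because Henry is a knave.
- Noah (knight) says "At least one of us is a knave" - this is TRUE because Henry is a knave.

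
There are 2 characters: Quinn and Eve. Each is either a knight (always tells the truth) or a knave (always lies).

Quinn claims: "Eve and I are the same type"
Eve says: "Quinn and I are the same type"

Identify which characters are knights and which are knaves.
Quinn is a knight.
Eve is a knight.

Verification:
- Quinn (knight) says "Eve and I are the same type" - this is TRUE because Quinn is a knight and Eve is a knight.
- Eve (knight) says "Quinn and I are the same type" - this is TRUE because Eve is a knight and Quinn is a knight.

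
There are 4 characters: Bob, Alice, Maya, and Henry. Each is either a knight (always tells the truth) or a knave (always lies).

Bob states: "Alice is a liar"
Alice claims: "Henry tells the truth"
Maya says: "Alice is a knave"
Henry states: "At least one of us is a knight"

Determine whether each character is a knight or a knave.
Bob is a knave.
Alice is a knight.
Maya is a knave.
Henry is a knight.

Verification:
- Bob (knave) says "Alice is a liar" - this is FALSE (a lie) because Alice is a knight.
- Alice (knight) says "Henry tells the truth" - this is TRUE because Henry is a knight.
- Maya (knave) says "Alice is a knave" - this is FALSE (a lie) because Alice is a knight.
- Henry (knight) says "At least one of us is a knight" - this is TRUE because Alice and Henry are knights.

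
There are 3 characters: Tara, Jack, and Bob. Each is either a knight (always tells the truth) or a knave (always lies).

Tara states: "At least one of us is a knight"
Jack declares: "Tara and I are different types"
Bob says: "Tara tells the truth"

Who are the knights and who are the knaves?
Tara is a knave.
Jack is a knave.
Bob is a knave.

Verification:
- Tara (knave) says "At least one of us is a knight" - this is FALSE (a lie) because no one is a knight.
- Jack (knave) says "Tara and I are different types" - this is FALSE (a lie) because Jack is a knave and Tara is a knave.
- Bob (knave) says "Tara tells the truth" - this is FALSE (a lie) because Tara is a knave.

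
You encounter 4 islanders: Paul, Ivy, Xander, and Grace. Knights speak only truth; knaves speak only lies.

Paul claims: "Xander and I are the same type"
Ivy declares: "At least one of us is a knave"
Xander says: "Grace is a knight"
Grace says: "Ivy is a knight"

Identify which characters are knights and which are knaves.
Paul is a knave.
Ivy is a knight.
Xander is a knight.
Grace is a knight.

Verification:
- Paul (knave) says "Xander and I are the same type" - this is FALSE (a lie) because Paul is a knave and Xander is a knight.
- Ivy (knight) says "At least one of us is a knave" - this is TRUE because Paul is a knave.
- Xander (knight) says "Grace is a knight" - this is TRUE because Grace is a knight.
- Grace (knight) says "Ivy is a knight" - this is TRUE because Ivy is a knight.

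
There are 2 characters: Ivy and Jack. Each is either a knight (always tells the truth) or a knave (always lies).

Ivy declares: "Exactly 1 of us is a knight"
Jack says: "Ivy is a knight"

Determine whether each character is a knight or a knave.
Ivy is a knave.
Jack is a knave.

Verification:
- Ivy (knave) says "Exactly 1 of us is a knight" - this is FALSE (a lie) because there are 0 knights.
- Jack (knave) says "Ivy is a knight" - this is FALSE (a lie) because Ivy is a knave.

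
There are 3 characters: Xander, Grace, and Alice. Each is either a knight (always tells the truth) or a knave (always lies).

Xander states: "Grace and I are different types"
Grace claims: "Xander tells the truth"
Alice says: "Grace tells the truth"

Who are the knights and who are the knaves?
Xander is a knave.
Grace is a knave.
Alice is a knave.

Verification:
- Xander (knave) says "Grace and I are different types" - this is FALSE (a lie) because Xander is a knave and Grace is a knave.
- Grace (knave) says "Xander tells the truth" - this is FALSE (a lie) because Xander is a knave.
- Alice (knave) says "Grace tells the truth" - this is FALSE (a lie) because Grace is a knave.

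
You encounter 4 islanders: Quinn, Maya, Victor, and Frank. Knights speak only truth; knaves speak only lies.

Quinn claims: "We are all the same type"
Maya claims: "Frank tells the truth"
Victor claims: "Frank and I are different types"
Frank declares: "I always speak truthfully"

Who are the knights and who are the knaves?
Quinn is a knave.
Maya is a knave.
Victor is a knight.
Frank is a knave.

Verification:
- Quinn (knave) says "We are all the same type" - this is FALSE (a lie) because Victor is a knight and Quinn, Maya, and Frank are knaves.
- Maya (knave) says "Frank tells the truth" - this is FALSE (a lie) because Frank is a knave.
- Victor (knight) says "Frank and I are different types" - this is TRUE because Victor is a knight and Frank is a knave.
- Frank (knave) says "I always speak truthfully" - this is FALSE (a lie) because Frank is a knave.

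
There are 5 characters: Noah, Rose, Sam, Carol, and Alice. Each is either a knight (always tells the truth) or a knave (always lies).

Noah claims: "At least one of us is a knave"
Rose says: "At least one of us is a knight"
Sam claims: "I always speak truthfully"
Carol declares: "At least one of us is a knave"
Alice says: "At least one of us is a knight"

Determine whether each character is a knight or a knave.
Noah is a knight.
Rose is a knight.
Sam is a knave.
Carol is a knight.
Alice is a knight.

Verification:
- Noah (knight) says "At least one of us is a knave" - this is TRUE because Sam is a knave.
- Rose (knight) says "At least one of us is a knight" - this is TRUE because Noah, Rose, Carol, and Alice are knights.
- Sam (knave) says "I always speak truthfully" - this is FALSE (a lie) because Sam is a knave.
- Carol (knight) says "At least one of us is a knave" - this is TRUE because Sam is a knave.
- Alice (knight) says "At least one of us is a knight" - this is TRUE because Noah, Rose, Carol, and Alice are knights.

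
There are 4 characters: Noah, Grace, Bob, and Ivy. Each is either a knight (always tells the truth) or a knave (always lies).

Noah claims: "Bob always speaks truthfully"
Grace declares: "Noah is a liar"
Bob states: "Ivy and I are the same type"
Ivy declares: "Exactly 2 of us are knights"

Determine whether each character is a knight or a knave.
Noah is a knave.
Grace is a knight.
Bob is a knave.
Ivy is a knight.

Verification:
- Noah (knave) says "Bob always speaks truthfully" - this is FALSE (a lie) because Bob is a knave.
- Grace (knight) says "Noah is a liar" - this is TRUE because Noah is a knave.
- Bob (knave) says "Ivy and I are the same type" - this is FALSE (a lie) because Bob is a knave and Ivy is a knight.
- Ivy (knight) says "Exactly 2 of us are knights" - this is TRUE because there are 2 knights.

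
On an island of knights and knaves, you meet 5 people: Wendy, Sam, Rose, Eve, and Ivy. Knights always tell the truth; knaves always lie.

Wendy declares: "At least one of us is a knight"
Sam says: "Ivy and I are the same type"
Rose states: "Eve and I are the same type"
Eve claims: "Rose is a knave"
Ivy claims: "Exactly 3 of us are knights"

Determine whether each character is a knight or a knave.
Wendy is a knight.
Sam is a knave.
Rose is a knave.
Eve is a knight.
Ivy is a knight.

Verification:
- Wendy (knight) says "At least one of us is a knight" - this is TRUE because Wendy, Eve, and Ivy are knights.
- Sam (knave) says "Ivy and I are the same type" - this is FALSE (a lie) because Sam is a knave and Ivy is a knight.
- Rose (knave) says "Eve and I are the same type" - this is FALSE (a lie) because Rose is a knave and Eve is a knight.
- Eve (knight) says "Rose is a knave" - this is TRUE because Rose is a knave.
- Ivy (knight) says "Exactly 3 of us are knights" - this is TRUE because there are 3 knights.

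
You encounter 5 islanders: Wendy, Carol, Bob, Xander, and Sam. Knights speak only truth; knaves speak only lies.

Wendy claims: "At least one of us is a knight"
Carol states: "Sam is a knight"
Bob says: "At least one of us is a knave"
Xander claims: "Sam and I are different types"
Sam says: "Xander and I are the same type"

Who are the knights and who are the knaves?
Wendy is a knight.
Carol is a knave.
Bob is a knight.
Xander is a knight.
Sam is a knave.

Verification:
- Wendy (knight) says "At least one of us is a knight" - this is TRUE because Wendy, Bob, and Xander are knights.
- Carol (knave) says "Sam is a knight" - this is FALSE (a lie) because Sam is a knave.
- Bob (knight) says "At least one of us is a knave" - this is TRUE because Carol and Sam are knaves.
- Xander (knight) says "Sam and I are different types" - this is TRUE because Xander is a knight and Sam is a knave.
- Sam (knave) says "Xander and I are the same type" - this is FALSE (a lie) because Sam is a knave and Xander is a knight.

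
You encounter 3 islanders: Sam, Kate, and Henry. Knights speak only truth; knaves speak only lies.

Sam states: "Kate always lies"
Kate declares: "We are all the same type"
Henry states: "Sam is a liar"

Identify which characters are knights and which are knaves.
Sam is a knight.
Kate is a knave.
Henry is a knave.

Verification:
- Sam (knight) says "Kate always lies" - this is TRUE because Kate is a knave.
- Kate (knave) says "We are all the same type" - this is FALSE (a lie) because Sam is a knight and Kate and Henry are knaves.
- Henry (knave) says "Sam is a liar" - this is FALSE (a lie) because Sam is a knight.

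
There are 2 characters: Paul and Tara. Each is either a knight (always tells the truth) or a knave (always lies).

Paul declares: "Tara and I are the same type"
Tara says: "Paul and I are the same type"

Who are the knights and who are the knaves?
Paul is a knight.
Tara is a knight.

Verification:
- Paul (knight) says "Tara and I are the same type" - this is TRUE because Paul is a knight and Tara is a knight.
- Tara (knight) says "Paul and I are the same type" - this is TRUE because Tara is a knight and Paul is a knight.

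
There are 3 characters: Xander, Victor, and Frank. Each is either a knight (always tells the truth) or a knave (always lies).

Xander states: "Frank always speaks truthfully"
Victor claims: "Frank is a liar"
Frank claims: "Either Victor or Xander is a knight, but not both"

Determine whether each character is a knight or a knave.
Xander is a knight.
Victor is a knave.
Frank is a knight.

Verification:
- Xander (knight) says "Frank always speaks truthfully" - this is TRUE because Frank is a knight.
- Victor (knave) says "Frank is a liar" - this is FALSE (a lie) because Frank is a knight.
- Frank (knight) says "Either Victor or Xander is a knight, but not both" - this is TRUE because Victor is a knave and Xander is a knight.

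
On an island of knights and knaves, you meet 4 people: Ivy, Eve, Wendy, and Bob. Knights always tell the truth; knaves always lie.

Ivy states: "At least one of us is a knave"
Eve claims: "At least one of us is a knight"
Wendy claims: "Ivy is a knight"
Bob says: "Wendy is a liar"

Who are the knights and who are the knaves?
Ivy is a knight.
Eve is a knight.
Wendy is a knight.
Bob is a knave.

Verification:
- Ivy (knight) says "At least one of us is a knave" - this is TRUE because Bob is a knave.
- Eve (knight) says "At least one of us is a knight" - this is TRUE because Ivy, Eve, and Wendy are knights.
- Wendy (knight) says "Ivy is a knight" - this is TRUE because Ivy is a knight.
- Bob (knave) says "Wendy is a liar" - this is FALSE (a lie) because Wendy is a knight.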